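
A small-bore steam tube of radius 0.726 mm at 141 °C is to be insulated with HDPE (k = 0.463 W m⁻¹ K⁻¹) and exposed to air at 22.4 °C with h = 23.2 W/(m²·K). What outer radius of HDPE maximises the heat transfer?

r_cr = 2.00 cm

For a cylinder, r_cr = k_ins/h = 0.463/23.2 = 0.0200 m = 2.00 cm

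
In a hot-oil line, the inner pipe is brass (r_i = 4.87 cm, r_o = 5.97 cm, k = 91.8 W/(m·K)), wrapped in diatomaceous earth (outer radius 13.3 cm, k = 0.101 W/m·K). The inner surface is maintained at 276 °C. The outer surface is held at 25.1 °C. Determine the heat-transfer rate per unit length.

Series thermal resistances, inner to outer:
  R'_brass = ln(0.0597/0.0487)/(2πk) = 0.2037/(2π·91.8) = 3.531×10^-4 m·K/W
  R'_diatomaceous earth = ln(0.133/0.0597)/(2πk) = 0.8010/(2π·0.101) = 1.262 m·K/W
ΣR = 3.531×10^-4 + 1.262 = 1.262 m·K/W
Q' = ΔT/ΣR = (276 °C − 25.1 °C)/1.262 = 199 W/m

Q' = 199 W/m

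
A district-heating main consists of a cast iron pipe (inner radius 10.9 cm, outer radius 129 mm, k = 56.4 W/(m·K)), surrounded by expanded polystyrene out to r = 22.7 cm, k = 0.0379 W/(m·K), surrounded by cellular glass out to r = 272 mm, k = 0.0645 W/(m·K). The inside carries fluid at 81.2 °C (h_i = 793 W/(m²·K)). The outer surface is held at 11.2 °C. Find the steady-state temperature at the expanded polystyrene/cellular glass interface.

T = 22.3 °C

Resistance network (inner→outer):
  R'_conv,in = 1/(2πr h) = 1/(2π·0.109·793) = 0.001841 m·K/W
  R'_cast iron = ln(0.129/0.109)/(2πk) = 0.1685/(2π·56.4) = 4.754×10^-4 m·K/W
  R'_expanded polystyrene = ln(0.227/0.129)/(2πk) = 0.5651/(2π·0.0379) = 2.373 m·K/W
  R'_cellular glass = ln(0.272/0.227)/(2πk) = 0.1809/(2π·0.0645) = 0.4463 m·K/W
ΣR = 0.001841 + 4.754×10^-4 + 2.373 + 0.4463 = 2.822 m·K/W
Q' = ΔT/ΣR = (81.2 °C − 11.2 °C)/2.822 = 24.81 W/m
From the inner boundary to the expanded polystyrene/cellular glass interface, ΣR_partial = 2.375 m·K/W.
T_interface = T_in − Q'·ΣR_partial = 81.2 °C − (24.81)(2.375) = 22.3 °C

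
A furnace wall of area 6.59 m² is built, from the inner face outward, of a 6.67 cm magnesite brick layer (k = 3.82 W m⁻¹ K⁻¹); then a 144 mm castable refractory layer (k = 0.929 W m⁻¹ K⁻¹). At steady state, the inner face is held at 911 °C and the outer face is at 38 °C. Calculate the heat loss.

Q = 33.4 kW

Resistance network (inner→outer):
  R_magnesite brick = L/(kA) = 0.0667/(3.82·6.59) = 0.002650 K/W
  R_castable refractory = L/(kA) = 0.144/(0.929·6.59) = 0.02352 K/W
ΣR = 0.002650 + 0.02352 = 0.02617 K/W
Q = ΔT/ΣR = (911 °C − 38 °C)/0.02617 = 33400 W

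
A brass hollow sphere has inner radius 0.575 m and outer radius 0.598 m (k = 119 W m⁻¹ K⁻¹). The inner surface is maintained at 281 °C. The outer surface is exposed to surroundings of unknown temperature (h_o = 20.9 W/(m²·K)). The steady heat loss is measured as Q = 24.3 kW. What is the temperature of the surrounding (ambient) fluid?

T_out = 21.2 °C

Series resistances:
  R_brass = (1/0.575 − 1/0.598)/(4πk) = 0.06689/(4π·119) = 4.473×10^-5 K/W
  R_conv,out = 1/(4πr²h) = 1/(4π·0.598²·20.9) = 0.01065 K/W
ΣR = 0.01069 K/W
ΔT = Q·ΣR = 24300 × 0.01069 = 259.8 K
Heat flows outward, so T_out = T_in − ΔT = 281 − 259.8 = 21.2 °C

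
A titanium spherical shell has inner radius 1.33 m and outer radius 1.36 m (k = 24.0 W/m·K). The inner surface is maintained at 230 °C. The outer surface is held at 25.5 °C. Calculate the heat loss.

Q = 4πk·ΔT/(1/r₁ − 1/r₂) = 4π × 24.0 × 204.5 / (1/1.33 − 1/1.36) = 3.72×10^6 W

Q = 3720 kW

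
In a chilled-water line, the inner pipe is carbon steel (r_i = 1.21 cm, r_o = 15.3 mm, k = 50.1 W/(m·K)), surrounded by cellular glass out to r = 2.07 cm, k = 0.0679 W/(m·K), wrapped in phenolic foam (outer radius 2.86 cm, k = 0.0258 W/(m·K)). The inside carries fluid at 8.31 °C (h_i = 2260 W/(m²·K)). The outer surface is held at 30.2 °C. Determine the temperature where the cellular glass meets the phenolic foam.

T = 14.1 °C

Series thermal resistances, inner to outer:
  R'_conv,in = 1/(2πr h) = 1/(2π·0.0121·2260) = 0.005820 m·K/W
  R'_carbon steel = ln(0.0153/0.0121)/(2πk) = 0.2346/(2π·50.1) = 7.454×10^-4 m·K/W
  R'_cellular glass = ln(0.0207/0.0153)/(2πk) = 0.3023/(2π·0.0679) = 0.7085 m·K/W
  R'_phenolic foam = ln(0.0286/0.0207)/(2πk) = 0.3233/(2π·0.0258) = 1.994 m·K/W
ΣR = 0.005820 + 7.454×10^-4 + 0.7085 + 1.994 = 2.709 m·K/W
Q' = ΔT/ΣR = (8.31 °C − 30.2 °C)/2.709 = -8.080 W/m
From the inner boundary to the cellular glass/phenolic foam interface, ΣR_partial = 0.7151 m·K/W.
T_interface = T_in − Q'·ΣR_partial = 8.31 °C − (-8.080)(0.7151) = 14.1 °C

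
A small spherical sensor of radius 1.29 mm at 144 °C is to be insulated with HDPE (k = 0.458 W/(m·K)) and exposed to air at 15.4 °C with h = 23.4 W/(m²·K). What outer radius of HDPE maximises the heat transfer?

r_cr = 3.91 cm

For a sphere, r_cr = 2k_ins/h = 2·0.458/23.4 = 0.0391 m = 3.91 cm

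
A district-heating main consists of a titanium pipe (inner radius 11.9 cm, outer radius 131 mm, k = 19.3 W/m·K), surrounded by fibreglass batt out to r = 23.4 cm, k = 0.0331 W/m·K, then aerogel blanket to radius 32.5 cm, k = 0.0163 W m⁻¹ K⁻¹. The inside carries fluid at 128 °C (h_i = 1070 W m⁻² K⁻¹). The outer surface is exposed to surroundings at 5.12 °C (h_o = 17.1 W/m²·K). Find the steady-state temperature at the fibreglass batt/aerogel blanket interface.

T = 71.1 °C

Series thermal resistances, inner to outer:
  R'_conv,in = 1/(2πr h) = 1/(2π·0.119·1070) = 0.001250 m·K/W
  R'_titanium = ln(0.131/0.119)/(2πk) = 0.09607/(2π·19.3) = 7.923×10^-4 m·K/W
  R'_fibreglass batt = ln(0.234/0.131)/(2πk) = 0.5801/(2π·0.0331) = 2.789 m·K/W
  R'_aerogel blanket = ln(0.325/0.234)/(2πk) = 0.3285/(2π·0.0163) = 3.208 m·K/W
  R'_conv,out = 1/(2πr h) = 1/(2π·0.325·17.1) = 0.02864 m·K/W
ΣR = 0.001250 + 7.923×10^-4 + 2.789 + 3.208 + 0.02864 = 6.028 m·K/W
Q' = ΔT/ΣR = (128 °C − 5.12 °C)/6.028 = 20.38 W/m
From the inner boundary to the fibreglass batt/aerogel blanket interface, ΣR_partial = 2.791 m·K/W.
T_interface = T_in − Q'·ΣR_partial = 128 °C − (20.38)(2.791) = 71.1 °C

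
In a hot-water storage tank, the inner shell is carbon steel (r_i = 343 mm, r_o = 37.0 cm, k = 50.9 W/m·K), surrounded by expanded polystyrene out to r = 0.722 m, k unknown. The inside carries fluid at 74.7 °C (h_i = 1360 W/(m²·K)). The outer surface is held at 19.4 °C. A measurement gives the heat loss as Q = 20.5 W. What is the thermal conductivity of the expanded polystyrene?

k = 0.0389 W/m·K

ΣR = ΔT/Q = |74.7 − 19.4|/20.5 = 2.698 K/W
Known resistances:
  R_conv,in = 1/(4πr²h) = 1/(4π·0.343²·1360) = 4.974×10^-4 K/W
  R_carbon steel = (1/0.343 − 1/0.370)/(4πk) = 0.2127/(4π·50.9) = 3.326×10^-4 K/W
R_expanded polystyrene = ΣR − ΣR_known = 2.698 − 8.300×10^-4 = 2.697 K/W
(1/r₁−1/r₂)/(4πk) = 2.697 ⇒ k = 1.318/(4π·2.697) = 0.0389 W/m·K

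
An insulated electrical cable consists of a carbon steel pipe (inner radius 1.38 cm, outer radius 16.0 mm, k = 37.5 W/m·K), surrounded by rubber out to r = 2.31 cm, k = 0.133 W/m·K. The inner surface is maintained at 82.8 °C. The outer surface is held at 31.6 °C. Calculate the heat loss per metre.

Treat each layer as a resistance in series:
  R'_carbon steel = ln(0.0160/0.0138)/(2πk) = 0.1479/(2π·37.5) = 6.278×10^-4 m·K/W
  R'_rubber = ln(0.0231/0.0160)/(2πk) = 0.3672/(2π·0.133) = 0.4395 m·K/W
ΣR = 6.278×10^-4 + 0.4395 = 0.4401 m·K/W
Q' = ΔT/ΣR = (82.8 °C − 31.6 °C)/0.4401 = 116 W/m

Q' = 116 W/m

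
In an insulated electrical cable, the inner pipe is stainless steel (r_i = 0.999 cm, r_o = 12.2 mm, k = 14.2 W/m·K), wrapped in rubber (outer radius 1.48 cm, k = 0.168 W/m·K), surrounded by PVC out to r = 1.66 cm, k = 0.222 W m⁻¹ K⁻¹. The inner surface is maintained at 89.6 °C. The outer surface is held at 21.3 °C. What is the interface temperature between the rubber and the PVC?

T = 42.3 °C

Resistance network (inner→outer):
  R'_stainless steel = ln(0.0122/0.00999)/(2πk) = 0.1999/(2π·14.2) = 0.002240 m·K/W
  R'_rubber = ln(0.0148/0.0122)/(2πk) = 0.1932/(2π·0.168) = 0.1830 m·K/W
  R'_PVC = ln(0.0166/0.0148)/(2πk) = 0.1148/(2π·0.222) = 0.08228 m·K/W
ΣR = 0.002240 + 0.1830 + 0.08228 = 0.2675 m·K/W
Q' = ΔT/ΣR = (89.6 °C − 21.3 °C)/0.2675 = 255.3 W/m
From the inner boundary to the rubber/PVC interface, ΣR_partial = 0.1852 m·K/W.
T_interface = T_in − Q'·ΣR_partial = 89.6 °C − (255.3)(0.1852) = 42.3 °C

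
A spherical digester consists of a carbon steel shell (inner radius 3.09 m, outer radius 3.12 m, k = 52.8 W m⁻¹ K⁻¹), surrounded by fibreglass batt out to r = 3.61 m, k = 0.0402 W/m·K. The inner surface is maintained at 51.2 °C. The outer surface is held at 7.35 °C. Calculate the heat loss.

Q = 509 W

Treat each layer as a resistance in series:
  R_carbon steel = (1/3.09 − 1/3.12)/(4πk) = 0.003112/(4π·52.8) = 4.690×10^-6 K/W
  R_fibreglass batt = (1/3.12 − 1/3.61)/(4πk) = 0.04350/(4π·0.0402) = 0.08612 K/W
ΣR = 4.690×10^-6 + 0.08612 = 0.08612 K/W
Q = ΔT/ΣR = (51.2 °C − 7.35 °C)/0.08612 = 509 W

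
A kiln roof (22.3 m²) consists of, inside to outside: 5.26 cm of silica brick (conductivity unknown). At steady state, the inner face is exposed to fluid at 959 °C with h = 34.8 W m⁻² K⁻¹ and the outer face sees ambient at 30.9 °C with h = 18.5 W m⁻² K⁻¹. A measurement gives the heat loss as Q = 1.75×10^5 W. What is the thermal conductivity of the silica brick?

k = 1.48 W/m·K

ΣR = ΔT/Q = |959 − 30.9|/1.75×10^5 = 0.005303 K/W
Known resistances:
  R_conv,in = 1/(hA) = 1/(34.8·22.3) = 0.001289 K/W
  R_conv,out = 1/(hA) = 1/(18.5·22.3) = 0.002424 K/W
R_silica brick = ΣR − ΣR_known = 0.005303 − 0.003713 = 0.001590 K/W
L/(kA) = 0.001590 ⇒ k = 0.0526/(0.001590·22.3) = 1.48 W/m·K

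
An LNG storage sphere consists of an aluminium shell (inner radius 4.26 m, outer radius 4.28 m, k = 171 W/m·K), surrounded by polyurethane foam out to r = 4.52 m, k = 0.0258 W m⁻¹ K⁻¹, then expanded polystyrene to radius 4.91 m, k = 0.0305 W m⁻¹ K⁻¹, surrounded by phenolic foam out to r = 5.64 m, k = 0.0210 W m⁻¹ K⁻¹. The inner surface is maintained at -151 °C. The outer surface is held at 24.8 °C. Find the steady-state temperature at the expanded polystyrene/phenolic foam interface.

T = -70.6 °C

Treat each layer as a resistance in series:
  R_aluminium = (1/4.26 − 1/4.28)/(4πk) = 0.001097/(4π·171) = 5.105×10^-7 K/W
  R_polyurethane foam = (1/4.28 − 1/4.52)/(4πk) = 0.01241/(4π·0.0258) = 0.03826 K/W
  R_expanded polystyrene = (1/4.52 − 1/4.91)/(4πk) = 0.01757/(4π·0.0305) = 0.04585 K/W
  R_phenolic foam = (1/4.91 − 1/5.64)/(4πk) = 0.02636/(4π·0.0210) = 0.09989 K/W
ΣR = 5.105×10^-7 + 0.03826 + 0.04585 + 0.09989 = 0.1840 K/W
Q = ΔT/ΣR = (-151 °C − 24.8 °C)/0.1840 = -955.4 W
From the inner boundary to the expanded polystyrene/phenolic foam interface, ΣR_partial = 0.08411 K/W.
T_interface = T_in − Q·ΣR_partial = -151 °C − (-955.4)(0.08411) = -70.6 °C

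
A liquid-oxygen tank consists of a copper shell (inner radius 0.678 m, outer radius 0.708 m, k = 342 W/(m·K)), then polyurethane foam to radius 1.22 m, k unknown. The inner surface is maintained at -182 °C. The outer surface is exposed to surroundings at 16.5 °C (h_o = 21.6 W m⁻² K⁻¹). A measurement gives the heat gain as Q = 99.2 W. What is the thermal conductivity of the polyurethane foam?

ΣR = ΔT/Q = |-182 − 16.5|/99.2 = 2.001 K/W
Known resistances:
  R_copper = (1/0.678 − 1/0.708)/(4πk) = 0.06250/(4π·342) = 1.454×10^-5 K/W
  R_conv,out = 1/(4πr²h) = 1/(4π·1.22²·21.6) = 0.002475 K/W
R_polyurethane foam = ΣR − ΣR_known = 2.001 − 0.002490 = 1.999 K/W
(1/r₁−1/r₂)/(4πk) = 1.999 ⇒ k = 0.5928/(4π·1.999) = 0.0236 W/m·K

k = 0.0236 W/m·K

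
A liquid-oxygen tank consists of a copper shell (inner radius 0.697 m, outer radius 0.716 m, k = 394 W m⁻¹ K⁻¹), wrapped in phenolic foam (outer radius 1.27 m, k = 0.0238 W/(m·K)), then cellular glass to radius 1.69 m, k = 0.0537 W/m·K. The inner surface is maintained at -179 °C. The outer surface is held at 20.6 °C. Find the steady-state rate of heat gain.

Resistance network (inner→outer):
  R_copper = (1/0.697 − 1/0.716)/(4πk) = 0.03807/(4π·394) = 7.690×10^-6 K/W
  R_phenolic foam = (1/0.716 − 1/1.27)/(4πk) = 0.6092/(4π·0.0238) = 2.037 K/W
  R_cellular glass = (1/1.27 − 1/1.69)/(4πk) = 0.1957/(4π·0.0537) = 0.2900 K/W
ΣR = 7.690×10^-6 + 2.037 + 0.2900 = 2.327 K/W
Q = ΔT/ΣR = (-179 °C − 20.6 °C)/2.327 = -85.8 W
(Negative Q ⇒ heat flows inward; heat gain = 85.8 W.)

Q = 85.8 W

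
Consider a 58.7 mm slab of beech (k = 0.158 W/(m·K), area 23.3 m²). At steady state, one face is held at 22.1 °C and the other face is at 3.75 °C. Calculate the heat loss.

Q = kA·ΔT/L = 0.158 × 23.3 × |22.1 °C − 3.75 °C| / 0.0587 = 1150 W

Q = 1150 W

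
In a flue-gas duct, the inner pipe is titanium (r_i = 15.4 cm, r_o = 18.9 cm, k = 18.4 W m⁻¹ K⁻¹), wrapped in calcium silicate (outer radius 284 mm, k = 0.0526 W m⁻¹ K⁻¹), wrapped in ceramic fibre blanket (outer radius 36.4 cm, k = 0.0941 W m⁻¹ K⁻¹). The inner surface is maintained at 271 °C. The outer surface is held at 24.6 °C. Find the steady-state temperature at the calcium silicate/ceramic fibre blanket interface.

T = 87.1 °C

Series thermal resistances, inner to outer:
  R'_titanium = ln(0.189/0.154)/(2πk) = 0.2048/(2π·18.4) = 0.001771 m·K/W
  R'_calcium silicate = ln(0.284/0.189)/(2πk) = 0.4072/(2π·0.0526) = 1.232 m·K/W
  R'_ceramic fibre blanket = ln(0.364/0.284)/(2πk) = 0.2482/(2π·0.0941) = 0.4198 m·K/W
ΣR = 0.001771 + 1.232 + 0.4198 = 1.654 m·K/W
Q' = ΔT/ΣR = (271 °C − 24.6 °C)/1.654 = 149.0 W/m
From the inner boundary to the calcium silicate/ceramic fibre blanket interface, ΣR_partial = 1.234 m·K/W.
T_interface = T_in − Q'·ΣR_partial = 271 °C − (149.0)(1.234) = 87.1 °C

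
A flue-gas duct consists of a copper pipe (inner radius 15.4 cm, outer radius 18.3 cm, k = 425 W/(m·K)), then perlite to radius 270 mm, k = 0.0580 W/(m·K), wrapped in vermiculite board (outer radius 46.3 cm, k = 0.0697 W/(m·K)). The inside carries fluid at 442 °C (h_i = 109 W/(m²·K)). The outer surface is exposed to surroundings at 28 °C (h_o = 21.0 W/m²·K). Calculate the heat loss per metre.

Q' = 178 W/m

Treat each layer as a resistance in series:
  R'_conv,in = 1/(2πr h) = 1/(2π·0.154·109) = 0.009481 m·K/W
  R'_copper = ln(0.183/0.154)/(2πk) = 0.1725/(2π·425) = 6.461×10^-5 m·K/W
  R'_perlite = ln(0.270/0.183)/(2πk) = 0.3889/(2π·0.0580) = 1.067 m·K/W
  R'_vermiculite board = ln(0.463/0.270)/(2πk) = 0.5393/(2π·0.0697) = 1.231 m·K/W
  R'_conv,out = 1/(2πr h) = 1/(2π·0.463·21.0) = 0.01637 m·K/W
ΣR = 0.009481 + 6.461×10^-5 + 1.067 + 1.231 + 0.01637 = 2.324 m·K/W
Q' = ΔT/ΣR = (442 °C − 28 °C)/2.324 = 178 W/m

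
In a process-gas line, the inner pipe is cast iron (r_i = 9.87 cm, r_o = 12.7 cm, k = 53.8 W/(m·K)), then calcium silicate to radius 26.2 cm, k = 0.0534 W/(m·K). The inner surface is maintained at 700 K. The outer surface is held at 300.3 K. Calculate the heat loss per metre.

Treat each layer as a resistance in series:
  R'_cast iron = ln(0.127/0.0987)/(2πk) = 0.2521/(2π·53.8) = 7.458×10^-4 m·K/W
  R'_calcium silicate = ln(0.262/0.127)/(2πk) = 0.7242/(2π·0.0534) = 2.158 m·K/W
ΣR = 7.458×10^-4 + 2.158 = 2.159 m·K/W
Q' = ΔT/ΣR = (700 K − 300.3 K)/2.159 = 185 W/m

Q' = 185 W/m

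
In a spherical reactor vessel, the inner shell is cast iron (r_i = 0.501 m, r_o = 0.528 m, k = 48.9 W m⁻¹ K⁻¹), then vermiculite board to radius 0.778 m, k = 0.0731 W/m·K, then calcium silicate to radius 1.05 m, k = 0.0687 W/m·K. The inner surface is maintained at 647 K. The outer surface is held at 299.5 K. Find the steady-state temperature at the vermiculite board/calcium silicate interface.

Treat each layer as a resistance in series:
  R_cast iron = (1/0.501 − 1/0.528)/(4πk) = 0.1021/(4π·48.9) = 1.661×10^-4 K/W
  R_vermiculite board = (1/0.528 − 1/0.778)/(4πk) = 0.6086/(4π·0.0731) = 0.6625 K/W
  R_calcium silicate = (1/0.778 − 1/1.05)/(4πk) = 0.3330/(4π·0.0687) = 0.3857 K/W
ΣR = 1.661×10^-4 + 0.6625 + 0.3857 = 1.048 K/W
Q = ΔT/ΣR = (647 K − 299.5 K)/1.048 = 331.6 W
From the inner boundary to the vermiculite board/calcium silicate interface, ΣR_partial = 0.6627 K/W.
T_interface = T_in − Q·ΣR_partial = 647 K − (331.6)(0.6627) = 427 K

T = 427 K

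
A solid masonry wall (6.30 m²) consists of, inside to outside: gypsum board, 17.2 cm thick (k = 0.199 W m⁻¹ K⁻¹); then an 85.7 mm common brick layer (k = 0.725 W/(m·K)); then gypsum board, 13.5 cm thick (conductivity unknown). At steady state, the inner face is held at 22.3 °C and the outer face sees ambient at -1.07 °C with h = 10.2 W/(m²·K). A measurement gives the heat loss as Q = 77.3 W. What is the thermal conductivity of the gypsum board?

ΣR = ΔT/Q = |22.3 − -1.07|/77.3 = 0.3023 K/W
Known resistances:
  R_gypsum board = L/(kA) = 0.172/(0.199·6.30) = 0.1372 K/W
  R_common brick = L/(kA) = 0.0857/(0.725·6.30) = 0.01876 K/W
  R_conv,out = 1/(hA) = 1/(10.2·6.30) = 0.01556 K/W
R_gypsum board = ΣR − ΣR_known = 0.3023 − 0.1715 = 0.1308 K/W
L/(kA) = 0.1308 ⇒ k = 0.135/(0.1308·6.30) = 0.164 W/m·K

k = 0.164 W/m·K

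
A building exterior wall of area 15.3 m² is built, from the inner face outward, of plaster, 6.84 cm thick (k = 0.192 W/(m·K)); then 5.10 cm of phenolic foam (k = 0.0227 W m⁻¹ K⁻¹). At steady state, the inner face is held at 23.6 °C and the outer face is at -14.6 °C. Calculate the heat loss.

Series thermal resistances, inner to outer:
  R_plaster = L/(kA) = 0.0684/(0.192·15.3) = 0.02328 K/W
  R_phenolic foam = L/(kA) = 0.0510/(0.0227·15.3) = 0.1468 K/W
ΣR = 0.02328 + 0.1468 = 0.1701 K/W
Q = ΔT/ΣR = (23.6 °C − -14.6 °C)/0.1701 = 225 W

Q = 225 W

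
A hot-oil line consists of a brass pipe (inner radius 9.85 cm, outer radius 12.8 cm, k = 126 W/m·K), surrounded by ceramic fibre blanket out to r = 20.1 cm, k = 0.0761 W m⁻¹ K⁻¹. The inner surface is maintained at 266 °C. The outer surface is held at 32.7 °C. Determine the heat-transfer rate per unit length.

Treat each layer as a resistance in series:
  R'_brass = ln(0.128/0.0985)/(2πk) = 0.2620/(2π·126) = 3.309×10^-4 m·K/W
  R'_ceramic fibre blanket = ln(0.201/0.128)/(2πk) = 0.4513/(2π·0.0761) = 0.9438 m·K/W
ΣR = 3.309×10^-4 + 0.9438 = 0.9441 m·K/W
Q' = ΔT/ΣR = (266 °C − 32.7 °C)/0.9441 = 247 W/m

Q' = 247 W/m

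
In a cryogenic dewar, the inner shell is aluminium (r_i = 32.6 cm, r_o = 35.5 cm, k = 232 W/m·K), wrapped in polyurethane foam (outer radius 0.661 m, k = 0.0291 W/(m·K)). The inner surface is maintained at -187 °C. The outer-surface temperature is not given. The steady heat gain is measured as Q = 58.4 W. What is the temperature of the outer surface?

T_out = 21.3 °C

Sum the resistances:
  R_aluminium = (1/0.326 − 1/0.355)/(4πk) = 0.2506/(4π·232) = 8.595×10^-5 K/W
  R_polyurethane foam = (1/0.355 − 1/0.661)/(4πk) = 1.304/(4π·0.0291) = 3.566 K/W
ΣR = 3.566 K/W
ΔT = Q·ΣR = 58.4 × 3.566 = 208.3 K
Heat flows inward, so T_out = T_in + ΔT = -187 + 208.3 = 21.3 °C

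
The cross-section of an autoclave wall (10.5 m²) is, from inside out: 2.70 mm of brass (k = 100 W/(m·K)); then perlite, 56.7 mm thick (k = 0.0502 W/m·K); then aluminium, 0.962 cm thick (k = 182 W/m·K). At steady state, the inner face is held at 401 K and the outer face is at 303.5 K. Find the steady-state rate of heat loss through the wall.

Resistance network (inner→outer):
  R_brass = L/(kA) = 0.00270/(100·10.5) = 2.571×10^-6 K/W
  R_perlite = L/(kA) = 0.0567/(0.0502·10.5) = 0.1076 K/W
  R_aluminium = L/(kA) = 0.00962/(182·10.5) = 5.034×10^-6 K/W
ΣR = 2.571×10^-6 + 0.1076 + 5.034×10^-6 = 0.1076 K/W
Q = ΔT/ΣR = (401 K − 303.5 K)/0.1076 = 906 W

Q = 906 W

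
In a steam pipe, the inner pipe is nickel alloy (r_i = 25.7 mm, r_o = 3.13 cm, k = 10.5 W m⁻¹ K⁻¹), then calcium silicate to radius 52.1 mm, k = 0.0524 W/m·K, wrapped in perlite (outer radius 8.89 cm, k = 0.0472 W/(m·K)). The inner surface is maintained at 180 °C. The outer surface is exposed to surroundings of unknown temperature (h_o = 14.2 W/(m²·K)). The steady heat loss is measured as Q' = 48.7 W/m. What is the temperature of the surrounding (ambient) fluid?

Series resistances:
  R'_nickel alloy = ln(0.0313/0.0257)/(2πk) = 0.1971/(2π·10.5) = 0.002988 m·K/W
  R'_calcium silicate = ln(0.0521/0.0313)/(2πk) = 0.5095/(2π·0.0524) = 1.548 m·K/W
  R'_perlite = ln(0.0889/0.0521)/(2πk) = 0.5343/(2π·0.0472) = 1.802 m·K/W
  R'_conv,out = 1/(2πr h) = 1/(2π·0.0889·14.2) = 0.1261 m·K/W
ΣR = 3.478 m·K/W
ΔT = Q'·ΣR = 48.7 × 3.478 = 169.4 K
Heat flows outward, so T_out = T_in − ΔT = 180 − 169.4 = 10.6 °C

T_out = 10.6 °C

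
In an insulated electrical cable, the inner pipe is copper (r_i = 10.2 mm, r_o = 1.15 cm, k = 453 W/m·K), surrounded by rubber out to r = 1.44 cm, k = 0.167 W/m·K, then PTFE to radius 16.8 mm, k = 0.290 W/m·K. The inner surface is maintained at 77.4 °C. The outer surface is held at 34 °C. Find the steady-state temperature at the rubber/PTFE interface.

T = 46.3 °C

Treat each layer as a resistance in series:
  R'_copper = ln(0.0115/0.0102)/(2πk) = 0.1200/(2π·453) = 4.215×10^-5 m·K/W
  R'_rubber = ln(0.0144/0.0115)/(2πk) = 0.2249/(2π·0.167) = 0.2143 m·K/W
  R'_PTFE = ln(0.0168/0.0144)/(2πk) = 0.1542/(2π·0.290) = 0.08460 m·K/W
ΣR = 4.215×10^-5 + 0.2143 + 0.08460 = 0.2989 m·K/W
Q' = ΔT/ΣR = (77.4 °C − 34 °C)/0.2989 = 145.2 W/m
From the inner boundary to the rubber/PTFE interface, ΣR_partial = 0.2143 m·K/W.
T_interface = T_in − Q'·ΣR_partial = 77.4 °C − (145.2)(0.2143) = 46.3 °C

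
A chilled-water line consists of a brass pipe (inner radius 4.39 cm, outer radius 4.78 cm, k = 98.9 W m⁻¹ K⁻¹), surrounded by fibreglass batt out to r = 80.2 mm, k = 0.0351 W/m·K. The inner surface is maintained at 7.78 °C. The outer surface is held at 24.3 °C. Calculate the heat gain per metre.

Q' = 7.04 W/m

Resistance network (inner→outer):
  R'_brass = ln(0.0478/0.0439)/(2πk) = 0.08511/(2π·98.9) = 1.370×10^-4 m·K/W
  R'_fibreglass batt = ln(0.0802/0.0478)/(2πk) = 0.5175/(2π·0.0351) = 2.347 m·K/W
ΣR = 1.370×10^-4 + 2.347 = 2.347 m·K/W
Q' = ΔT/ΣR = (7.78 °C − 24.3 °C)/2.347 = -7.04 W/m
(Negative Q' ⇒ heat flows inward; heat gain = 7.04 W/m.)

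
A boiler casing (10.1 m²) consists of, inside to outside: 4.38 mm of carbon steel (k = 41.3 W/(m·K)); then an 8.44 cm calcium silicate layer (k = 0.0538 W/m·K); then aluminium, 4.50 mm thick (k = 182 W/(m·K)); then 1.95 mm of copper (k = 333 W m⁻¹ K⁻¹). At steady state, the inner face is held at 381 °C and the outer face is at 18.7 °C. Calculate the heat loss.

Series thermal resistances, inner to outer:
  R_carbon steel = L/(kA) = 0.00438/(41.3·10.1) = 1.050×10^-5 K/W
  R_calcium silicate = L/(kA) = 0.0844/(0.0538·10.1) = 0.1553 K/W
  R_aluminium = L/(kA) = 0.00450/(182·10.1) = 2.448×10^-6 K/W
  R_copper = L/(kA) = 0.00195/(333·10.1) = 5.798×10^-7 K/W
ΣR = 1.050×10^-5 + 0.1553 + 2.448×10^-6 + 5.798×10^-7 = 0.1553 K/W
Q = ΔT/ΣR = (381 °C − 18.7 °C)/0.1553 = 2330 W

Q = 2330 W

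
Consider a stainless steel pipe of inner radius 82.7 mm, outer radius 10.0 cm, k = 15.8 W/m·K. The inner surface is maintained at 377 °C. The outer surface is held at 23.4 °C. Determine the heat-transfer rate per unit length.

Q' = 1.85×10^5 W/m

Q' = 2πk·ΔT/ln(r₂/r₁) = 2π × 15.8 × 353.6 / ln(0.100/0.0827) = 1.85×10^5 W/m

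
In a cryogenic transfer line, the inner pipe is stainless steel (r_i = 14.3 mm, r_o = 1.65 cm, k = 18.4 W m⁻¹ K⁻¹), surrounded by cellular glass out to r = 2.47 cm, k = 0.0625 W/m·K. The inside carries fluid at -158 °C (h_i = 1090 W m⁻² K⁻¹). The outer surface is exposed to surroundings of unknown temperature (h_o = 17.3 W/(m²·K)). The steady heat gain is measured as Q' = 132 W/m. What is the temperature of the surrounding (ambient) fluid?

Series resistances:
  R'_conv,in = 1/(2πr h) = 1/(2π·0.0143·1090) = 0.01021 m·K/W
  R'_stainless steel = ln(0.0165/0.0143)/(2πk) = 0.1431/(2π·18.4) = 0.001238 m·K/W
  R'_cellular glass = ln(0.0247/0.0165)/(2πk) = 0.4034/(2π·0.0625) = 1.027 m·K/W
  R'_conv,out = 1/(2πr h) = 1/(2π·0.0247·17.3) = 0.3725 m·K/W
ΣR = 1.411 m·K/W
ΔT = Q'·ΣR = 132 × 1.411 = 186.3 K
Heat flows inward, so T_out = T_in + ΔT = -158 + 186.3 = 28.3 °C

T_out = 28.3 °C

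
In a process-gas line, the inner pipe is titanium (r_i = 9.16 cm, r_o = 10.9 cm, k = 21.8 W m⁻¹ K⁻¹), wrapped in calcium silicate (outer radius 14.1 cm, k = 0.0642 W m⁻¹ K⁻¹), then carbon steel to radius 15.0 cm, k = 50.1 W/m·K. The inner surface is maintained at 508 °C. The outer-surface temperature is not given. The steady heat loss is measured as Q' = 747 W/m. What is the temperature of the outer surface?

Sum the resistances:
  R'_titanium = ln(0.109/0.0916)/(2πk) = 0.1739/(2π·21.8) = 0.001270 m·K/W
  R'_calcium silicate = ln(0.141/0.109)/(2πk) = 0.2574/(2π·0.0642) = 0.6381 m·K/W
  R'_carbon steel = ln(0.150/0.141)/(2πk) = 0.06188/(2π·50.1) = 1.966×10^-4 m·K/W
ΣR = 0.6396 m·K/W
ΔT = Q'·ΣR = 747 × 0.6396 = 477.8 K
Heat flows outward, so T_out = T_in − ΔT = 508 − 477.8 = 30.2 °C

T_out = 30.2 °C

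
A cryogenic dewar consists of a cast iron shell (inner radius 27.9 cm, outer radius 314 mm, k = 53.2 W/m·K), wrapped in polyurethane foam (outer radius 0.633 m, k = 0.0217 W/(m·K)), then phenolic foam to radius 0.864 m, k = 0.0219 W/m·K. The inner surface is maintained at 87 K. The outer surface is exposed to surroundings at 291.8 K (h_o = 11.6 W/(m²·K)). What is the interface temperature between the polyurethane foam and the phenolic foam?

T = 249.2 K

Resistance network (inner→outer):
  R_cast iron = (1/0.279 − 1/0.314)/(4πk) = 0.3995/(4π·53.2) = 5.976×10^-4 K/W
  R_polyurethane foam = (1/0.314 − 1/0.633)/(4πk) = 1.605/(4π·0.0217) = 5.886 K/W
  R_phenolic foam = (1/0.633 − 1/0.864)/(4πk) = 0.4224/(4π·0.0219) = 1.535 K/W
  R_conv,out = 1/(4πr²h) = 1/(4π·0.864²·11.6) = 0.009190 K/W
ΣR = 5.976×10^-4 + 5.886 + 1.535 + 0.009190 = 7.431 K/W
Q = ΔT/ΣR = (87 K − 291.8 K)/7.431 = -27.56 W
From the inner boundary to the polyurethane foam/phenolic foam interface, ΣR_partial = 5.887 K/W.
T_interface = T_in − Q·ΣR_partial = 87 K − (-27.56)(5.887) = 249.2 K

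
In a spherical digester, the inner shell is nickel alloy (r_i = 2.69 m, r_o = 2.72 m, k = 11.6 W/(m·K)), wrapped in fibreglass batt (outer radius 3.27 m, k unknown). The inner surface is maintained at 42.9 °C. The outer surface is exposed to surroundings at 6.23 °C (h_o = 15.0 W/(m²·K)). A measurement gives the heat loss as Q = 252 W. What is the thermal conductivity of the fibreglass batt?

ΣR = ΔT/Q = |42.9 − 6.23|/252 = 0.1455 K/W
Known resistances:
  R_nickel alloy = (1/2.69 − 1/2.72)/(4πk) = 0.004100/(4π·11.6) = 2.813×10^-5 K/W
  R_conv,out = 1/(4πr²h) = 1/(4π·3.27²·15.0) = 4.961×10^-4 K/W
R_fibreglass batt = ΣR − ΣR_known = 0.1455 − 5.242×10^-4 = 0.1450 K/W
(1/r₁−1/r₂)/(4πk) = 0.1450 ⇒ k = 0.06184/(4π·0.1450) = 0.0339 W/m·K

k = 0.0339 W/m·K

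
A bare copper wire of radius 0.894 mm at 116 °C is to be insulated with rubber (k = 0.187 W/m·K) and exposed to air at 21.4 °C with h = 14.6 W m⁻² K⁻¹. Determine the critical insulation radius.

r_cr = 1.28 cm

For a cylinder, r_cr = k_ins/h = 0.187/14.6 = 0.0128 m = 1.28 cm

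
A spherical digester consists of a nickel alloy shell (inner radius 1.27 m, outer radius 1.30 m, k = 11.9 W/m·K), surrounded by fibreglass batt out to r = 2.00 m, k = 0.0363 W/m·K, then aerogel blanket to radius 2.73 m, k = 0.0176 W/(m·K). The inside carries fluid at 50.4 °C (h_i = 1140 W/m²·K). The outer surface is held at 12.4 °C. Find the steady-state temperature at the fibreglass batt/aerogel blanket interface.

T = 31.6 °C

Treat each layer as a resistance in series:
  R_conv,in = 1/(4πr²h) = 1/(4π·1.27²·1140) = 4.328×10^-5 K/W
  R_nickel alloy = (1/1.27 − 1/1.30)/(4πk) = 0.01817/(4π·11.9) = 1.215×10^-4 K/W
  R_fibreglass batt = (1/1.30 − 1/2.00)/(4πk) = 0.2692/(4π·0.0363) = 0.5902 K/W
  R_aerogel blanket = (1/2.00 − 1/2.73)/(4πk) = 0.1337/(4π·0.0176) = 0.6045 K/W
ΣR = 4.328×10^-5 + 1.215×10^-4 + 0.5902 + 0.6045 = 1.195 K/W
Q = ΔT/ΣR = (50.4 °C − 12.4 °C)/1.195 = 31.80 W
From the inner boundary to the fibreglass batt/aerogel blanket interface, ΣR_partial = 0.5904 K/W.
T_interface = T_in − Q·ΣR_partial = 50.4 °C − (31.80)(0.5904) = 31.6 °C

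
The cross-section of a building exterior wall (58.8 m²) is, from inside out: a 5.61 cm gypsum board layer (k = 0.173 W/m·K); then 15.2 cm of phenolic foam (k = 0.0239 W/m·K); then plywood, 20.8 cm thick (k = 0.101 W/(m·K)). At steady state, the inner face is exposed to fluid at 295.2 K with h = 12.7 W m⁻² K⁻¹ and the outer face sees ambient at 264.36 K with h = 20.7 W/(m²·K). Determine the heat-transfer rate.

Q = 204 W

Resistance network (inner→outer):
  R_conv,in = 1/(hA) = 1/(12.7·58.8) = 0.001339 K/W
  R_gypsum board = L/(kA) = 0.0561/(0.173·58.8) = 0.005515 K/W
  R_phenolic foam = L/(kA) = 0.152/(0.0239·58.8) = 0.1082 K/W
  R_plywood = L/(kA) = 0.208/(0.101·58.8) = 0.03502 K/W
  R_conv,out = 1/(hA) = 1/(20.7·58.8) = 8.216×10^-4 K/W
ΣR = 0.001339 + 0.005515 + 0.1082 + 0.03502 + 8.216×10^-4 = 0.1509 K/W
Q = ΔT/ΣR = (295.2 K − 264.36 K)/0.1509 = 204 W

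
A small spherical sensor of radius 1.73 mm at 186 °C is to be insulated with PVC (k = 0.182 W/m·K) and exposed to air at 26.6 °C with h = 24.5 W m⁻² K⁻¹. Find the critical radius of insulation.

For a sphere, r_cr = 2k_ins/h = 2·0.182/24.5 = 0.0149 m = 1.49 cm

r_cr = 1.49 cm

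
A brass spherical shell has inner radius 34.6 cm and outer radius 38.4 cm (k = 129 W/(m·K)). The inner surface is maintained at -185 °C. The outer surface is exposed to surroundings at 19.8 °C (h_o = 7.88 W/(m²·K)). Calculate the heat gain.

Q = 2.98 kW

Treat each layer as a resistance in series:
  R_brass = (1/0.346 − 1/0.384)/(4πk) = 0.2860/(4π·129) = 1.764×10^-4 K/W
  R_conv,out = 1/(4πr²h) = 1/(4π·0.384²·7.88) = 0.06849 K/W
ΣR = 1.764×10^-4 + 0.06849 = 0.06867 K/W
Q = ΔT/ΣR = (-185 °C − 19.8 °C)/0.06867 = -2980 W
(Negative Q ⇒ heat flows inward; heat gain = 2980 W.)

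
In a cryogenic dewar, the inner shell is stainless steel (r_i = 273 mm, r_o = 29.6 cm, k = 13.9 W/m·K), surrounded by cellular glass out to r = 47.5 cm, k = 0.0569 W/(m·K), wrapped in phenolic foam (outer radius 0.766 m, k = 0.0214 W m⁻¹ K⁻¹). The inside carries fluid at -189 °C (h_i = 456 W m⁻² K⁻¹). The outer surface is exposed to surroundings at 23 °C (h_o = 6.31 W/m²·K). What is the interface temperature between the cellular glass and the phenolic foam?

Treat each layer as a resistance in series:
  R_conv,in = 1/(4πr²h) = 1/(4π·0.273²·456) = 0.002342 K/W
  R_stainless steel = (1/0.273 − 1/0.296)/(4πk) = 0.2846/(4π·13.9) = 0.001629 K/W
  R_cellular glass = (1/0.296 − 1/0.475)/(4πk) = 1.273/(4π·0.0569) = 1.781 K/W
  R_phenolic foam = (1/0.475 − 1/0.766)/(4πk) = 0.7998/(4π·0.0214) = 2.974 K/W
  R_conv,out = 1/(4πr²h) = 1/(4π·0.766²·6.31) = 0.02149 K/W
ΣR = 0.002342 + 0.001629 + 1.781 + 2.974 + 0.02149 = 4.780 K/W
Q = ΔT/ΣR = (-189 °C − 23 °C)/4.780 = -44.35 W
From the inner boundary to the cellular glass/phenolic foam interface, ΣR_partial = 1.785 K/W.
T_interface = T_in − Q·ΣR_partial = -189 °C − (-44.35)(1.785) = -110 °C

T = -110 °C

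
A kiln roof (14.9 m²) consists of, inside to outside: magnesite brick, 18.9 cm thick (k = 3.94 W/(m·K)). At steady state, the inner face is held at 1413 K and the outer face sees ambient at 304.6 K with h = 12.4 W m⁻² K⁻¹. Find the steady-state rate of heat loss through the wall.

Resistance network (inner→outer):
  R_magnesite brick = L/(kA) = 0.189/(3.94·14.9) = 0.003219 K/W
  R_conv,out = 1/(hA) = 1/(12.4·14.9) = 0.005412 K/W
ΣR = 0.003219 + 0.005412 = 0.008631 K/W
Q = ΔT/ΣR = (1413 K − 304.6 K)/0.008631 = 1.28×10^5 W

Q = 128 kW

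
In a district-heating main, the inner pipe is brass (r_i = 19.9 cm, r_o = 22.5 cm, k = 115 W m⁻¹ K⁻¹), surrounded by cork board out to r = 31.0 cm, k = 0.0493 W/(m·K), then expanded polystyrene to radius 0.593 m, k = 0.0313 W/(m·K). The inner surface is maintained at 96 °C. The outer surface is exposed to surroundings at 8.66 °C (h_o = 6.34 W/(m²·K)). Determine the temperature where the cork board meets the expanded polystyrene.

T = 75.3 °C

Treat each layer as a resistance in series:
  R'_brass = ln(0.225/0.199)/(2πk) = 0.1228/(2π·115) = 1.699×10^-4 m·K/W
  R'_cork board = ln(0.310/0.225)/(2πk) = 0.3205/(2π·0.0493) = 1.035 m·K/W
  R'_expanded polystyrene = ln(0.593/0.310)/(2πk) = 0.6486/(2π·0.0313) = 3.298 m·K/W
  R'_conv,out = 1/(2πr h) = 1/(2π·0.593·6.34) = 0.04233 m·K/W
ΣR = 1.699×10^-4 + 1.035 + 3.298 + 0.04233 = 4.375 m·K/W
Q' = ΔT/ΣR = (96 °C − 8.66 °C)/4.375 = 19.96 W/m
From the inner boundary to the cork board/expanded polystyrene interface, ΣR_partial = 1.035 m·K/W.
T_interface = T_in − Q'·ΣR_partial = 96 °C − (19.96)(1.035) = 75.3 °C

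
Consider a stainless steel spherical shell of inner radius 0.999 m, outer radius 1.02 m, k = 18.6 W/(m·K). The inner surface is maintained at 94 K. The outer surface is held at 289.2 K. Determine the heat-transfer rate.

Q = 4πk·ΔT/(1/r₁ − 1/r₂) = 4π × 18.6 × 195.2 / (1/0.999 − 1/1.02) = 2.21×10^6 W

Q = 2.21×10^6 W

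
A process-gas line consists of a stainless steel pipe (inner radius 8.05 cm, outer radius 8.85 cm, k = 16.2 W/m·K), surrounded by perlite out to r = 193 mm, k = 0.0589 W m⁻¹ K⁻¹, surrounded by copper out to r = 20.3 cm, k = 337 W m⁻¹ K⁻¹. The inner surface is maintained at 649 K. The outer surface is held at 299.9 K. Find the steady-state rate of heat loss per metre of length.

Q' = 166 W/m

Series thermal resistances, inner to outer:
  R'_stainless steel = ln(0.0885/0.0805)/(2πk) = 0.09475/(2π·16.2) = 9.308×10^-4 m·K/W
  R'_perlite = ln(0.193/0.0885)/(2πk) = 0.7797/(2π·0.0589) = 2.107 m·K/W
  R'_copper = ln(0.203/0.193)/(2πk) = 0.05052/(2π·337) = 2.386×10^-5 m·K/W
ΣR = 9.308×10^-4 + 2.107 + 2.386×10^-5 = 2.108 m·K/W
Q' = ΔT/ΣR = (649 K − 299.9 K)/2.108 = 166 W/m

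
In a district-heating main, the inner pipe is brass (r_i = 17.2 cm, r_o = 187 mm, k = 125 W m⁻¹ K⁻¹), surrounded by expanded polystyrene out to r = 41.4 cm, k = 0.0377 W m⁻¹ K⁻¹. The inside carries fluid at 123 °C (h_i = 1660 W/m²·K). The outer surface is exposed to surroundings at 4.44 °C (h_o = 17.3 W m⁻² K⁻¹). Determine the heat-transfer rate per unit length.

Treat each layer as a resistance in series:
  R'_conv,in = 1/(2πr h) = 1/(2π·0.172·1660) = 5.574×10^-4 m·K/W
  R'_brass = ln(0.187/0.172)/(2πk) = 0.08361/(2π·125) = 1.065×10^-4 m·K/W
  R'_expanded polystyrene = ln(0.414/0.187)/(2πk) = 0.7948/(2π·0.0377) = 3.355 m·K/W
  R'_conv,out = 1/(2πr h) = 1/(2π·0.414·17.3) = 0.02222 m·K/W
ΣR = 5.574×10^-4 + 1.065×10^-4 + 3.355 + 0.02222 = 3.378 m·K/W
Q' = ΔT/ΣR = (123 °C − 4.44 °C)/3.378 = 35.1 W/m

Q' = 35.1 W/m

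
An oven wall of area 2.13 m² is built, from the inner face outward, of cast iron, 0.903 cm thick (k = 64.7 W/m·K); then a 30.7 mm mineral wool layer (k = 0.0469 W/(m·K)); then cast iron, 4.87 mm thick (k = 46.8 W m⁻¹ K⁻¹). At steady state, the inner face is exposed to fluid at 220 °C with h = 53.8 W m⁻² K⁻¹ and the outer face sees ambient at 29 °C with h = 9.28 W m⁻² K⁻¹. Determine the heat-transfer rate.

Q = 521 W

Treat each layer as a resistance in series:
  R_conv,in = 1/(hA) = 1/(53.8·2.13) = 0.008726 K/W
  R_cast iron = L/(kA) = 0.00903/(64.7·2.13) = 6.552×10^-5 K/W
  R_mineral wool = L/(kA) = 0.0307/(0.0469·2.13) = 0.3073 K/W
  R_cast iron = L/(kA) = 0.00487/(46.8·2.13) = 4.885×10^-5 K/W
  R_conv,out = 1/(hA) = 1/(9.28·2.13) = 0.05059 K/W
ΣR = 0.008726 + 6.552×10^-5 + 0.3073 + 4.885×10^-5 + 0.05059 = 0.3667 K/W
Q = ΔT/ΣR = (220 °C − 29 °C)/0.3667 = 521 W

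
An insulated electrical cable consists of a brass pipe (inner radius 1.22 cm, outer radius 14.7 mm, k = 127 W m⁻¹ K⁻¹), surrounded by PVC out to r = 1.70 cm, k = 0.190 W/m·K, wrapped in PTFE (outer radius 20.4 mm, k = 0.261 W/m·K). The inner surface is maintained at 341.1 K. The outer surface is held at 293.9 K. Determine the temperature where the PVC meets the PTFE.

Treat each layer as a resistance in series:
  R'_brass = ln(0.0147/0.0122)/(2πk) = 0.1864/(2π·127) = 2.336×10^-4 m·K/W
  R'_PVC = ln(0.0170/0.0147)/(2πk) = 0.1454/(2π·0.190) = 0.1218 m·K/W
  R'_PTFE = ln(0.0204/0.0170)/(2πk) = 0.1823/(2π·0.261) = 0.1112 m·K/W
ΣR = 2.336×10^-4 + 0.1218 + 0.1112 = 0.2332 m·K/W
Q' = ΔT/ΣR = (341.1 K − 293.9 K)/0.2332 = 202.4 W/m
From the inner boundary to the PVC/PTFE interface, ΣR_partial = 0.1220 m·K/W.
T_interface = T_in − Q'·ΣR_partial = 341.1 K − (202.4)(0.1220) = 316.4 K

T = 316.4 K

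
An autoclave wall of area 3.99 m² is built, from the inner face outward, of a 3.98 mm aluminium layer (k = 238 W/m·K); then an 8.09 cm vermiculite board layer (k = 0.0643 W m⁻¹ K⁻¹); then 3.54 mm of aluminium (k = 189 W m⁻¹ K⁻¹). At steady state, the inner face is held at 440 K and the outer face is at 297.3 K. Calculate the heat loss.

Treat each layer as a resistance in series:
  R_aluminium = L/(kA) = 0.00398/(238·3.99) = 4.191×10^-6 K/W
  R_vermiculite board = L/(kA) = 0.0809/(0.0643·3.99) = 0.3153 K/W
  R_aluminium = L/(kA) = 0.00354/(189·3.99) = 4.694×10^-6 K/W
ΣR = 4.191×10^-6 + 0.3153 + 4.694×10^-6 = 0.3153 K/W
Q = ΔT/ΣR = (440 K − 297.3 K)/0.3153 = 453 W

Q = 453 W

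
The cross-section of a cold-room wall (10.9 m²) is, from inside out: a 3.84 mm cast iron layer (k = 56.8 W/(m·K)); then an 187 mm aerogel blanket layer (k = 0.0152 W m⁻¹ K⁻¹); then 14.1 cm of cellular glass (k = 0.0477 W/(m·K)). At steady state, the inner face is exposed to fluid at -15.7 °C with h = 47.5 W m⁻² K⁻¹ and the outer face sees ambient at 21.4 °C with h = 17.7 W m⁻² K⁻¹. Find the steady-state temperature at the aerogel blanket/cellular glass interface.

Series thermal resistances, inner to outer:
  R_conv,in = 1/(hA) = 1/(47.5·10.9) = 0.001931 K/W
  R_cast iron = L/(kA) = 0.00384/(56.8·10.9) = 6.202×10^-6 K/W
  R_aerogel blanket = L/(kA) = 0.187/(0.0152·10.9) = 1.129 K/W
  R_cellular glass = L/(kA) = 0.141/(0.0477·10.9) = 0.2712 K/W
  R_conv,out = 1/(hA) = 1/(17.7·10.9) = 0.005183 K/W
ΣR = 0.001931 + 6.202×10^-6 + 1.129 + 0.2712 + 0.005183 = 1.407 K/W
Q = ΔT/ΣR = (-15.7 °C − 21.4 °C)/1.407 = -26.37 W
From the inner boundary to the aerogel blanket/cellular glass interface, ΣR_partial = 1.131 K/W.
T_interface = T_in − Q·ΣR_partial = -15.7 °C − (-26.37)(1.131) = 14.1 °C

T = 14.1 °C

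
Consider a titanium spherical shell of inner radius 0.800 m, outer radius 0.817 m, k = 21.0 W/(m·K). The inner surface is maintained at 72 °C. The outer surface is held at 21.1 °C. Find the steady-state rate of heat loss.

Q = 5.16×10^5 W

Q = 4πk·ΔT/(1/r₁ − 1/r₂) = 4π × 21.0 × 50.9 / (1/0.800 − 1/0.817) = 5.16×10^5 W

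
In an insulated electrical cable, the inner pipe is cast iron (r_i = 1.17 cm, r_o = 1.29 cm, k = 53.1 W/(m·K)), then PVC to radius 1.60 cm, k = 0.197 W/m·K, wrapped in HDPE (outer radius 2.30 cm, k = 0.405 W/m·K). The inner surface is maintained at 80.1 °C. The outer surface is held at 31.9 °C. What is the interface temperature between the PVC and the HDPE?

T = 53.6 °C

Resistance network (inner→outer):
  R'_cast iron = ln(0.0129/0.0117)/(2πk) = 0.09764/(2π·53.1) = 2.926×10^-4 m·K/W
  R'_PVC = ln(0.0160/0.0129)/(2πk) = 0.2154/(2π·0.197) = 0.1740 m·K/W
  R'_HDPE = ln(0.0230/0.0160)/(2πk) = 0.3629/(2π·0.405) = 0.1426 m·K/W
ΣR = 2.926×10^-4 + 0.1740 + 0.1426 = 0.3169 m·K/W
Q' = ΔT/ΣR = (80.1 °C − 31.9 °C)/0.3169 = 152.1 W/m
From the inner boundary to the PVC/HDPE interface, ΣR_partial = 0.1743 m·K/W.
T_interface = T_in − Q'·ΣR_partial = 80.1 °C − (152.1)(0.1743) = 53.6 °C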